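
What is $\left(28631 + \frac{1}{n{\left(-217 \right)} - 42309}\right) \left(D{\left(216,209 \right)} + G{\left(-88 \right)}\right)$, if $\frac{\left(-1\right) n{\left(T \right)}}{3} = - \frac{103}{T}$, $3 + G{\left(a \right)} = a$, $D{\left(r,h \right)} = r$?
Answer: $\frac{32858946900625}{9181362} \approx 3.5789 \cdot 10^{6}$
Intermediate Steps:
$G{\left(a \right)} = -3 + a$
$n{\left(T \right)} = \frac{309}{T}$ ($n{\left(T \right)} = - 3 \left(- \frac{103}{T}\right) = \frac{309}{T}$)
$\left(28631 + \frac{1}{n{\left(-217 \right)} - 42309}\right) \left(D{\left(216,209 \right)} + G{\left(-88 \right)}\right) = \left(28631 + \frac{1}{\frac{309}{-217} - 42309}\right) \left(216 - 91\right) = \left(28631 + \frac{1}{309 \left(- \frac{1}{217}\right) - 42309}\right) \left(216 - 91\right) = \left(28631 + \frac{1}{- \frac{309}{217} - 42309}\right) 125 = \left(28631 + \frac{1}{- \frac{9181362}{217}}\right) 125 = \left(28631 - \frac{217}{9181362}\right) 125 = \frac{262871575205}{9181362} \cdot 125 = \frac{32858946900625}{9181362}$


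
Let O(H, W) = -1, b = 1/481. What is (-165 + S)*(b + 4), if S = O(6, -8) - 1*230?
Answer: -762300/481 ≈ -1584.8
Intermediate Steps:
b = 1/481 ≈ 0.0020790
S = -231 (S = -1 - 1*230 = -1 - 230 = -231)
(-165 + S)*(b + 4) = (-165 - 231)*(1/481 + 4) = -396*1925/481 = -762300/481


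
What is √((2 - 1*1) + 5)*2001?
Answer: 2001*√6 ≈ 4901.4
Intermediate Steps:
√((2 - 1*1) + 5)*2001 = √((2 - 1) + 5)*2001 = √(1 + 5)*2001 = √6*2001 = 2001*√6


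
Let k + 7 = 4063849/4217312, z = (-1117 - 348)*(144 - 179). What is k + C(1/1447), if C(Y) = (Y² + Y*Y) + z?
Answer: 452717551703990809/8830245821408 ≈ 51269.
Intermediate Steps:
z = 51275 (z = -1465*(-35) = 51275)
C(Y) = 51275 + 2*Y² (C(Y) = (Y² + Y*Y) + 51275 = (Y² + Y²) + 51275 = 2*Y² + 51275 = 51275 + 2*Y²)
k = -25457335/4217312 (k = -7 + 4063849/4217312 = -25457335/4217312 ≈ -6.0364)
k + C(1/1447) = -25457335/4217312 + (51275 + 2*(1/1447)²) = -25457335/4217312 + (51275 + 2*(1/2093809)) = -25457335/4217312 + (51275 + 2/2093809) = -25457335/4217312 + 107360056477/2093809 = 452717551703990809/8830245821408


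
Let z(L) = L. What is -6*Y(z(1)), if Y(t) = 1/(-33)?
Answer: 2/11 ≈ 0.18182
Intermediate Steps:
Y(t) = -1/33
-6*Y(z(1)) = -6*(-1/33) = 2/11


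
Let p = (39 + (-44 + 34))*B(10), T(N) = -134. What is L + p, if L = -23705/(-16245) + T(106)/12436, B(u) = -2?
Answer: -1142470501/20202282 ≈ -56.552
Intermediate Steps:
p = -58 (p = (39 + (-44 + 34))*(-2) = (39 - 10)*(-2) = 29*(-2) = -58)
L = 29261855/20202282 (L = -23705/(-16245) - 134/12436 = -23705*(-1/16245) - 134*1/12436 = 4741/3249 - 67/6218 = 29261855/20202282 ≈ 1.4484)
L + p = 29261855/20202282 - 58 = -1142470501/20202282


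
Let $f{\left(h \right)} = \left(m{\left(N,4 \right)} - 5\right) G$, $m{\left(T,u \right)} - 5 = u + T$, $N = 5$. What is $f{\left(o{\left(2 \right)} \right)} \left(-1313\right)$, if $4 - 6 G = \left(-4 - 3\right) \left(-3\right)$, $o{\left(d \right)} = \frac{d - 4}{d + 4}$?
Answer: $\frac{66963}{2} \approx 33482.0$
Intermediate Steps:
$o{\left(d \right)} = \frac{-4 + d}{4 + d}$
$G = - \frac{17}{6}$ ($G = \frac{2}{3} - \frac{\left(-4 - 3\right) \left(-3\right)}{6} = \frac{2}{3} - \frac{\left(-7\right) \left(-3\right)}{6} = \frac{2}{3} - \frac{7}{2} = - \frac{17}{6} \approx -2.8333$)
$m{\left(T,u \right)} = 5 + T + u$ ($m{\left(T,u \right)} = 5 + \left(u + T\right) = 5 + \left(T + u\right) = 5 + T + u$)
$f{\left(h \right)} = - \frac{51}{2}$ ($f{\left(h \right)} = \left(\left(5 + 5 + 4\right) - 5\right) \left(- \frac{17}{6}\right) = \left(14 - 5\right) \left(- \frac{17}{6}\right) = 9 \left(- \frac{17}{6}\right) = - \frac{51}{2}$)
$f{\left(o{\left(2 \right)} \right)} \left(-1313\right) = \left(- \frac{51}{2}\right) \left(-1313\right) = \frac{66963}{2}$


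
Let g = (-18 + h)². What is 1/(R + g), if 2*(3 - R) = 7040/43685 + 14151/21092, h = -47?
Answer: 368561608/1558125143801 ≈ 0.00023654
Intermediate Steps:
R = 952350001/368561608 (R = 3 - (7040/43685 + 14151/21092)/2 = 3 - (7040*(1/43685) + 14151*(1/21092))/2 = 3 - (1408/8737 + 14151/21092)/2 = 3 - ½*153334823/184280804 = 3 - 153334823/368561608 = 952350001/368561608 ≈ 2.5840)
g = 4225 (g = (-18 - 47)² = (-65)² = 4225)
1/(R + g) = 1/(952350001/368561608 + 4225) = 1/(1558125143801/368561608) = 368561608/1558125143801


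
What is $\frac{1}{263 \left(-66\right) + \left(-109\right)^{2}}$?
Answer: $- \frac{1}{5477} \approx -0.00018258$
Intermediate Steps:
$\frac{1}{263 \left(-66\right) + \left(-109\right)^{2}} = \frac{1}{-17358 + 11881} = \frac{1}{-5477} = - \frac{1}{5477}$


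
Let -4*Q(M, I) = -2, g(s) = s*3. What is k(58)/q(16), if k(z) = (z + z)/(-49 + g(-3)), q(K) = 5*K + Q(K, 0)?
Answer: -4/161 ≈ -0.024845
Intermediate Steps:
g(s) = 3*s
Q(M, I) = 1/2 (Q(M, I) = -1/4*(-2) = 1/2)
q(K) = 1/2 + 5*K (q(K) = 5*K + 1/2 = 1/2 + 5*K)
k(z) = -z/29 (k(z) = (z + z)/(-49 + 3*(-3)) = (2*z)/(-49 - 9) = (2*z)/(-58) = (2*z)*(-1/58) = -z/29)
k(58)/q(16) = (-1/29*58)/(1/2 + 5*16) = -2/(1/2 + 80) = -2/161/2 = -2*2/161 = -4/161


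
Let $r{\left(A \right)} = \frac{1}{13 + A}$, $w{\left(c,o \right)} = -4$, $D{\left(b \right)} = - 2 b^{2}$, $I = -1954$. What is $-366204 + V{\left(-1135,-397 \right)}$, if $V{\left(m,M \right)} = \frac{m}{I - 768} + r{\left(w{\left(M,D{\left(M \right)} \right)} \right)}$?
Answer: $- \frac{8971252655}{24498} \approx -3.662 \cdot 10^{5}$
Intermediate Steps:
$V{\left(m,M \right)} = \frac{1}{9} - \frac{m}{2722}$ ($V{\left(m,M \right)} = \frac{m}{-1954 - 768} + \frac{1}{13 - 4} = \frac{m}{-2722} + \frac{1}{9} = - \frac{m}{2722} + \frac{1}{9} = \frac{1}{9} - \frac{m}{2722}$)
$-366204 + V{\left(-1135,-397 \right)} = -366204 + \left(\frac{1}{9} - - \frac{1135}{2722}\right) = -366204 + \left(\frac{1}{9} + \frac{1135}{2722}\right) = -366204 + \frac{12937}{24498} = - \frac{8971252655}{24498}$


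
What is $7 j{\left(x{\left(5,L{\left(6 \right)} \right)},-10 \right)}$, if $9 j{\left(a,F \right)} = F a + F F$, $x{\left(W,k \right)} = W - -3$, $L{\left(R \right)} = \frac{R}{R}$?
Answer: $\frac{140}{9} \approx 15.556$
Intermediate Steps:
$L{\left(R \right)} = 1$
$x{\left(W,k \right)} = 3 + W$ ($x{\left(W,k \right)} = W + 3 = 3 + W$)
$j{\left(a,F \right)} = \frac{F^{2}}{9} + \frac{F a}{9}$ ($j{\left(a,F \right)} = \frac{F a + F F}{9} = \frac{F a + F^{2}}{9} = \frac{F^{2} + F a}{9} = \frac{F^{2}}{9} + \frac{F a}{9}$)
$7 j{\left(x{\left(5,L{\left(6 \right)} \right)},-10 \right)} = 7 \cdot \frac{1}{9} \left(-10\right) \left(-10 + \left(3 + 5\right)\right) = 7 \cdot \frac{1}{9} \left(-10\right) \left(-10 + 8\right) = 7 \cdot \frac{1}{9} \left(-10\right) \left(-2\right) = 7 \cdot \frac{20}{9} = \frac{140}{9}$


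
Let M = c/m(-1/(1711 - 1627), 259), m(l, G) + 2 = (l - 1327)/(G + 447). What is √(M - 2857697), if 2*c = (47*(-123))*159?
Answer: I*√145002545185015997/230077 ≈ 1655.1*I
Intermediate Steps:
c = -919179/2 (c = ((47*(-123))*159)/2 = (-5781*159)/2 = (½)*(-919179) = -919179/2 ≈ -4.5959e+5)
m(l, G) = -2 + (-1327 + l)/(447 + G) (m(l, G) = -2 + (l - 1327)/(G + 447) = -2 + (-1327 + l)/(447 + G))
M = 27255495708/230077 (M = -919179*(447 + 259)/(-2221 - 1/(1711 - 1627) - 2*259)/2 = -919179*706/(-2221 - 1/84 - 518)/2 = -919179/(2*((1/706)*(-230077/84))) = -919179/(2*(-230077/59304)) = -919179/2*(-59304/230077) = 27255495708/230077 ≈ 1.1846e+5)
√(M - 2857697) = √(27255495708/230077 - 2857697) = √(-630234856961/230077) = I*√145002545185015997/230077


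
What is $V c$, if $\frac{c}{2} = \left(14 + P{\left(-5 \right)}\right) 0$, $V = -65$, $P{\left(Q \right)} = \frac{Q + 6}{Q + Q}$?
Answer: $0$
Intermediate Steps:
$P{\left(Q \right)} = \frac{6 + Q}{2 Q}$
$c = 0$ ($c = 2 \left(14 + \frac{6 - 5}{2 \left(-5\right)}\right) 0 = 2 \left(14 + \frac{1}{2} \left(- \frac{1}{5}\right) 1\right) 0 = 2 \left(14 - \frac{1}{10}\right) 0 = 2 \cdot \frac{139}{10} \cdot 0 = 2 \cdot 0 = 0$)
$V c = \left(-65\right) 0 = 0$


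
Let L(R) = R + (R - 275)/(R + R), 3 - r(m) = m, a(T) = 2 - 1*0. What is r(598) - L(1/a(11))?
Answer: -321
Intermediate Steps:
a(T) = 2 (a(T) = 2 + 0 = 2)
r(m) = 3 - m
L(R) = R + (-275 + R)/(2*R) (L(R) = R + (-275 + R)/((2*R)) = R + (-275 + R)*(1/(2*R)) = R + (-275 + R)/(2*R))
r(598) - L(1/a(11)) = (3 - 1*598) - (½ + 1/2 - 275/(2*(1/2))) = (3 - 598) - (½ + ½ - 275/(2*½)) = -595 - (½ + ½ - 275/2*2) = -595 - (½ + ½ - 275) = -595 - 1*(-274) = -595 + 274 = -321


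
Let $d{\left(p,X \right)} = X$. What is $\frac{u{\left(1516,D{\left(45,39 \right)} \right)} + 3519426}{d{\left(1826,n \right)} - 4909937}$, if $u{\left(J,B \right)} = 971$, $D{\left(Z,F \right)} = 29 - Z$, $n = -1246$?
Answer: $- \frac{3520397}{4911183} \approx -0.71681$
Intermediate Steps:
$\frac{u{\left(1516,D{\left(45,39 \right)} \right)} + 3519426}{d{\left(1826,n \right)} - 4909937} = \frac{971 + 3519426}{-1246 - 4909937} = \frac{3520397}{-4911183} = 3520397 \left(- \frac{1}{4911183}\right) = - \frac{3520397}{4911183}$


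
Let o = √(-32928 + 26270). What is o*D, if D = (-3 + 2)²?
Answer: I*√6658 ≈ 81.597*I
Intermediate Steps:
o = I*√6658 (o = √(-6658) = I*√6658 ≈ 81.597*I)
D = 1 (D = (-1)² = 1)
o*D = (I*√6658)*1 = I*√6658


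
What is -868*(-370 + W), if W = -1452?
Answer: 1581496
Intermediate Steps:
-868*(-370 + W) = -868*(-370 - 1452) = -868*(-1822) = 1581496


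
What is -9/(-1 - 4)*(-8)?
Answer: -72/5 ≈ -14.400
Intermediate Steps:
-9/(-1 - 4)*(-8) = -9/(-5)*(-8) = -9*(-⅕)*(-8) = (9/5)*(-8) = -72/5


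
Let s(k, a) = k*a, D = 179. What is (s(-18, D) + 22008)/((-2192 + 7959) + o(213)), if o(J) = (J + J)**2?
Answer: 18786/187243 ≈ 0.10033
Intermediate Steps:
o(J) = 4*J**2 (o(J) = (2*J)**2 = 4*J**2)
s(k, a) = a*k
(s(-18, D) + 22008)/((-2192 + 7959) + o(213)) = (179*(-18) + 22008)/((-2192 + 7959) + 4*213**2) = (-3222 + 22008)/(5767 + 4*45369) = 18786/(5767 + 181476) = 18786/187243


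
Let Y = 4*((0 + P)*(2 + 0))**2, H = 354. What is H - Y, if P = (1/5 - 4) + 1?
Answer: 5714/25 ≈ 228.56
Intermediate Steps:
P = -14/5 (P = (1/5 - 4) + 1 = -19/5 + 1 = -14/5 ≈ -2.8000)
Y = 3136/25 (Y = 4*((0 - 14/5)*(2 + 0))**2 = 4*(-14/5*2)**2 = 4*(-28/5)**2 = 4*(784/25) = 3136/25 ≈ 125.44)
H - Y = 354 - 1*3136/25 = 354 - 3136/25 = 5714/25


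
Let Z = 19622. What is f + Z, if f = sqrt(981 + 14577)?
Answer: 19622 + sqrt(15558) ≈ 19747.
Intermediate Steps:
f = sqrt(15558) ≈ 124.73
f + Z = sqrt(15558) + 19622 = 19622 + sqrt(15558)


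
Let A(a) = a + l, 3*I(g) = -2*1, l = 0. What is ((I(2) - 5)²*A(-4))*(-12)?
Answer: 4624/3 ≈ 1541.3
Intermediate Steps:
I(g) = -⅔ (I(g) = (-2*1)/3 = (⅓)*(-2) = -⅔)
A(a) = a (A(a) = a + 0 = a)
((I(2) - 5)²*A(-4))*(-12) = ((-⅔ - 5)²*(-4))*(-12) = ((-17/3)²*(-4))*(-12) = ((289/9)*(-4))*(-12) = -1156/9*(-12) = 4624/3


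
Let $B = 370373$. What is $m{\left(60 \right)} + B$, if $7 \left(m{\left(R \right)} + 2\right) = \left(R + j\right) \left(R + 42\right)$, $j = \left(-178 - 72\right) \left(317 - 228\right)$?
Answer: $47031$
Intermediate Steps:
$j = -22250$ ($j = \left(-250\right) 89 = -22250$)
$m{\left(R \right)} = -2 + \frac{\left(-22250 + R\right) \left(42 + R\right)}{7}$ ($m{\left(R \right)} = -2 + \frac{\left(R - 22250\right) \left(R + 42\right)}{7} = -2 + \frac{\left(-22250 + R\right) \left(42 + R\right)}{7}$)
$m{\left(60 \right)} + B = \left(-133502 - \frac{1332480}{7} + \frac{60^{2}}{7}\right) + 370373 = \left(-133502 - \frac{1332480}{7} + \frac{1}{7} \cdot 3600\right) + 370373 = \left(-133502 - \frac{1332480}{7} + \frac{3600}{7}\right) + 370373 = -323342 + 370373 = 47031$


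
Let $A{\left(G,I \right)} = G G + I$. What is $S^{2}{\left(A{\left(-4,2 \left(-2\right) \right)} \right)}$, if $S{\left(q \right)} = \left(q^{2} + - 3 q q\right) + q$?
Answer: $76176$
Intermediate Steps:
$A{\left(G,I \right)} = I + G^{2}$ ($A{\left(G,I \right)} = G^{2} + I = I + G^{2}$)
$S{\left(q \right)} = q - 2 q^{2}$ ($S{\left(q \right)} = \left(q^{2} - 3 q^{2}\right) + q = - 2 q^{2} + q = q - 2 q^{2}$)
$S^{2}{\left(A{\left(-4,2 \left(-2\right) \right)} \right)} = \left(\left(2 \left(-2\right) + \left(-4\right)^{2}\right) \left(1 - 2 \left(2 \left(-2\right) + \left(-4\right)^{2}\right)\right)\right)^{2} = \left(\left(-4 + 16\right) \left(1 - 2 \left(-4 + 16\right)\right)\right)^{2} = \left(12 \left(1 - 24\right)\right)^{2} = \left(12 \left(-23\right)\right)^{2} = \left(-276\right)^{2} = 76176$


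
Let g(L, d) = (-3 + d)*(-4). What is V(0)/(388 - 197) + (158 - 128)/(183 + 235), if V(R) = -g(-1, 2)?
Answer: 2029/39919 ≈ 0.050828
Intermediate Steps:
g(L, d) = 12 - 4*d
V(R) = -4 (V(R) = -(12 - 4*2) = -(12 - 8) = -1*4 = -4)
V(0)/(388 - 197) + (158 - 128)/(183 + 235) = -4/(388 - 197) + (158 - 128)/(183 + 235) = -4/191 + 30/418 = (1/191)*(-4) + 30*(1/418) = -4/191 + 15/209 = 2029/39919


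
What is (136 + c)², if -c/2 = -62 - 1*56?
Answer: 138384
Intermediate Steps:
c = 236 (c = -2*(-62 - 1*56) = -2*(-62 - 56) = -2*(-118) = 236)
(136 + c)² = (136 + 236)² = 372² = 138384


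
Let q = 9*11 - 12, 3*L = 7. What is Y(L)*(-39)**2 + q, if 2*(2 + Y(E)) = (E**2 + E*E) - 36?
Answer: -22052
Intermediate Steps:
L = 7/3 (L = (1/3)*7 = 7/3 ≈ 2.3333)
q = 87 (q = 99 - 12 = 87)
Y(E) = -20 + E**2 (Y(E) = -2 + ((E**2 + E*E) - 36)/2 = -2 + ((E**2 + E**2) - 36)/2 = -2 + (2*E**2 - 36)/2 = -2 + (-36 + 2*E**2)/2 = -2 + (-18 + E**2) = -20 + E**2)
Y(L)*(-39)**2 + q = (-20 + (7/3)**2)*(-39)**2 + 87 = (-20 + 49/9)*1521 + 87 = -131/9*1521 + 87 = -22139 + 87 = -22052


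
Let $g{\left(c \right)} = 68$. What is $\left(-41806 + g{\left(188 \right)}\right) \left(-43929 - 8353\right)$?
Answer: $2182146116$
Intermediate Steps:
$\left(-41806 + g{\left(188 \right)}\right) \left(-43929 - 8353\right) = \left(-41806 + 68\right) \left(-43929 - 8353\right) = \left(-41738\right) \left(-52282\right) = 2182146116$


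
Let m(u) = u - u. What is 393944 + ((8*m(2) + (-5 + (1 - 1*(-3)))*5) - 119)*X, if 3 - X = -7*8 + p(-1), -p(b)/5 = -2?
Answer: 387868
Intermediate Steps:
p(b) = 10 (p(b) = -5*(-2) = 10)
m(u) = 0
X = 49 (X = 3 - (-7*8 + 10) = 3 - (-56 + 10) = 3 - 1*(-46) = 3 + 46 = 49)
393944 + ((8*m(2) + (-5 + (1 - 1*(-3)))*5) - 119)*X = 393944 + ((8*0 + (-5 + (1 - 1*(-3)))*5) - 119)*49 = 393944 + ((0 + (-5 + (1 + 3))*5) - 119)*49 = 393944 + ((0 + (-5 + 4)*5) - 119)*49 = 393944 + ((0 - 1*5) - 119)*49 = 393944 + ((0 - 5) - 119)*49 = 393944 + (-5 - 119)*49 = 393944 - 124*49 = 393944 - 6076 = 387868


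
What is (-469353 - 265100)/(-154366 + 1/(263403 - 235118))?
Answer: 20774003105/4366242309 ≈ 4.7579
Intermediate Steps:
(-469353 - 265100)/(-154366 + 1/(263403 - 235118)) = -734453/(-154366 + 1/28285) = -734453/(-4366242309/28285) = -734453*(-28285/4366242309) = 20774003105/4366242309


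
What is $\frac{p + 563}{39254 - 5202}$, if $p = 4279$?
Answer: $\frac{2421}{17026} \approx 0.14219$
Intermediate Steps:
$\frac{p + 563}{39254 - 5202} = \frac{4279 + 563}{39254 - 5202} = \frac{4842}{34052} = 4842 \cdot \frac{1}{34052} = \frac{2421}{17026}$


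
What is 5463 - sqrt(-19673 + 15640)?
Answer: 5463 - I*sqrt(4033) ≈ 5463.0 - 63.506*I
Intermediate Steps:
5463 - sqrt(-19673 + 15640) = 5463 - sqrt(-4033) = 5463 - I*sqrt(4033)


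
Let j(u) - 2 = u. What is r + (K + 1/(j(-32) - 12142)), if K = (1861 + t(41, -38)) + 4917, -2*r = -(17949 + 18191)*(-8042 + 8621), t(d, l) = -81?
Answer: 127431431043/12172 ≈ 1.0469e+7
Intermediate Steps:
j(u) = 2 + u
r = 10462530 (r = -(-1)*(17949 + 18191)*(-8042 + 8621)/2 = -(-1)*36140*579/2 = -(-1)*20925060/2 = -½*(-20925060) = 10462530)
K = 6697 (K = (1861 - 81) + 4917 = 1780 + 4917 = 6697)
r + (K + 1/(j(-32) - 12142)) = 10462530 + (6697 + 1/((2 - 32) - 12142)) = 10462530 + (6697 + 1/(-30 - 12142)) = 10462530 + (6697 + 1/(-12172)) = 10462530 + (6697 - 1/12172) = 10462530 + 81515883/12172 = 127431431043/12172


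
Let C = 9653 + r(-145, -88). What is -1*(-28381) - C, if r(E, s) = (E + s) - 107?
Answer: 19068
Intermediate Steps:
r(E, s) = -107 + E + s
C = 9313 (C = 9653 + (-107 - 145 - 88) = 9653 - 340 = 9313)
-1*(-28381) - C = -1*(-28381) - 1*9313 = 28381 - 9313 = 19068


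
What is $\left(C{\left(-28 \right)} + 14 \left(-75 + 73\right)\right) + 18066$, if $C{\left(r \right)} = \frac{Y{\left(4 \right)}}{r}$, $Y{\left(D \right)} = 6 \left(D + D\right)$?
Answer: $\frac{126254}{7} \approx 18036.0$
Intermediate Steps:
$Y{\left(D \right)} = 12 D$ ($Y{\left(D \right)} = 6 \cdot 2 D = 12 D$)
$C{\left(r \right)} = \frac{48}{r}$ ($C{\left(r \right)} = \frac{12 \cdot 4}{r} = \frac{48}{r}$)
$\left(C{\left(-28 \right)} + 14 \left(-75 + 73\right)\right) + 18066 = \left(\frac{48}{-28} + 14 \left(-75 + 73\right)\right) + 18066 = \left(48 \left(- \frac{1}{28}\right) + 14 \left(-2\right)\right) + 18066 = \left(- \frac{12}{7} - 28\right) + 18066 = - \frac{208}{7} + 18066 = \frac{126254}{7}$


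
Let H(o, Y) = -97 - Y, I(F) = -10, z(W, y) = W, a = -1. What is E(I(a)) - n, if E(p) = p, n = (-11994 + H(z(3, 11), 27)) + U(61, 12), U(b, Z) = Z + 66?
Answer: 12030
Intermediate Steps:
U(b, Z) = 66 + Z
n = -12040 (n = (-11994 + (-97 - 1*27)) + (66 + 12) = (-11994 + (-97 - 27)) + 78 = (-11994 - 124) + 78 = -12118 + 78 = -12040)
E(I(a)) - n = -10 - 1*(-12040) = -10 + 12040 = 12030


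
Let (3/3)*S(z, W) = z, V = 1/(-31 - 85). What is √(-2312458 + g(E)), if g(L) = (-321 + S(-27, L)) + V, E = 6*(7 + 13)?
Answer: I*√7780279413/58 ≈ 1520.8*I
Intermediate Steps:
V = -1/116 (V = 1/(-116) = -1/116 ≈ -0.0086207)
S(z, W) = z
E = 120 (E = 6*20 = 120)
g(L) = -40369/116 (g(L) = (-321 - 27) - 1/116 = -348 - 1/116 = -40369/116)
√(-2312458 + g(E)) = √(-2312458 - 40369/116) = √(-268285497/116) = I*√7780279413/58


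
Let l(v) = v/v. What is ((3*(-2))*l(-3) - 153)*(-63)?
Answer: 10017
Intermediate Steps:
l(v) = 1
((3*(-2))*l(-3) - 153)*(-63) = ((3*(-2))*1 - 153)*(-63) = (-6*1 - 153)*(-63) = (-6 - 153)*(-63) = -159*(-63) = 10017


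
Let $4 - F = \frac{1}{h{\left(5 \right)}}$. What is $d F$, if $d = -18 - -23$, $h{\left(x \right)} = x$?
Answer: $19$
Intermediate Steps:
$F = \frac{19}{5}$ ($F = 4 - \frac{1}{5} = \frac{19}{5} \approx 3.8$)
$d = 5$ ($d = -18 + 23 = 5$)
$d F = 5 \cdot \frac{19}{5} = 19$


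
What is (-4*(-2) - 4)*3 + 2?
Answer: 14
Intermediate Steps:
(-4*(-2) - 4)*3 + 2 = (8 - 4)*3 + 2 = 4*3 + 2 = 12 + 2 = 14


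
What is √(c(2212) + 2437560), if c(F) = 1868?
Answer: 2*√609857 ≈ 1561.9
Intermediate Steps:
√(c(2212) + 2437560) = √(1868 + 2437560) = √2439428 = 2*√609857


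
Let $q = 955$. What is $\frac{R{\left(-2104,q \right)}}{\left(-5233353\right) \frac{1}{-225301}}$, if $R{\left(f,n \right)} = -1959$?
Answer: $- \frac{147121553}{1744451} \approx -84.337$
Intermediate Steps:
$\frac{R{\left(-2104,q \right)}}{\left(-5233353\right) \frac{1}{-225301}} = - \frac{1959}{\left(-5233353\right) \frac{1}{-225301}} = - \frac{1959}{\left(-5233353\right) \left(- \frac{1}{225301}\right)} = - \frac{1959}{\frac{5233353}{225301}} = \left(-1959\right) \frac{225301}{5233353} = - \frac{147121553}{1744451}$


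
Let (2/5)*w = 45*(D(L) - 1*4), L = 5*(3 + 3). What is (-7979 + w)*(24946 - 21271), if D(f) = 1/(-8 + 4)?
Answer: -248639475/8 ≈ -3.1080e+7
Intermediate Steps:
L = 30 (L = 5*6 = 30)
D(f) = -¼ (D(f) = 1/(-4) = -¼)
w = -3825/8 (w = 5*(45*(-¼ - 1*4))/2 = 5*(45*(-¼ - 4))/2 = 5*(45*(-17/4))/2 = (5/2)*(-765/4) = -3825/8 ≈ -478.13)
(-7979 + w)*(24946 - 21271) = (-7979 - 3825/8)*(24946 - 21271) = -67657/8*3675 = -248639475/8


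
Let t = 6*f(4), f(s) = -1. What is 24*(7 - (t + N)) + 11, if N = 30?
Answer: -397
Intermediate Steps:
t = -6 (t = 6*(-1) = -6)
24*(7 - (t + N)) + 11 = 24*(7 - (-6 + 30)) + 11 = 24*(7 - 1*24) + 11 = 24*(7 - 24) + 11 = 24*(-17) + 11 = -408 + 11 = -397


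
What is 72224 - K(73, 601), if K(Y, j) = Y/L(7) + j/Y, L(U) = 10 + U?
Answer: 89614438/1241 ≈ 72212.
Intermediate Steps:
K(Y, j) = Y/17 + j/Y (K(Y, j) = Y/(10 + 7) + j/Y = Y/17 + j/Y)
72224 - K(73, 601) = 72224 - ((1/17)*73 + 601/73) = 72224 - (73/17 + 601*(1/73)) = 72224 - (73/17 + 601/73) = 72224 - 1*15546/1241 = 72224 - 15546/1241 = 89614438/1241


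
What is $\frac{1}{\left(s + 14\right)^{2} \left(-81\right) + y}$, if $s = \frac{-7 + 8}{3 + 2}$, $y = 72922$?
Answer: $\frac{25}{1414729} \approx 1.7671 \cdot 10^{-5}$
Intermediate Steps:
$s = \frac{1}{5}$ ($s = 1 \cdot \frac{1}{5} = \frac{1}{5} \approx 0.2$)
$\frac{1}{\left(s + 14\right)^{2} \left(-81\right) + y} = \frac{1}{\left(\frac{1}{5} + 14\right)^{2} \left(-81\right) + 72922} = \frac{1}{\left(\frac{71}{5}\right)^{2} \left(-81\right) + 72922} = \frac{1}{\frac{5041}{25} \left(-81\right) + 72922} = \frac{1}{- \frac{408321}{25} + 72922} = \frac{1}{\frac{1414729}{25}} = \frac{25}{1414729}$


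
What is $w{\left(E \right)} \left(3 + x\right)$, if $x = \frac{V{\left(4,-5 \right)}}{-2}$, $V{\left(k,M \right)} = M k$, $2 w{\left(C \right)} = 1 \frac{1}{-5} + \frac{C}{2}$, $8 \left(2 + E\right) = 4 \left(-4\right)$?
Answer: $- \frac{143}{10} \approx -14.3$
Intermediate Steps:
$E = -4$ ($E = -2 + \frac{4 \left(-4\right)}{8} = -2 + \frac{1}{8} \left(-16\right) = -2 - 2 = -4$)
$w{\left(C \right)} = - \frac{1}{10} + \frac{C}{4}$ ($w{\left(C \right)} = \frac{1 \frac{1}{-5} + \frac{C}{2}}{2} = \frac{1 \left(- \frac{1}{5}\right) + C \frac{1}{2}}{2} = \frac{- \frac{1}{5} + \frac{C}{2}}{2} = - \frac{1}{10} + \frac{C}{4}$)
$x = 10$ ($x = \frac{\left(-5\right) 4}{-2} = \left(-20\right) \left(- \frac{1}{2}\right) = 10$)
$w{\left(E \right)} \left(3 + x\right) = \left(- \frac{1}{10} + \frac{1}{4} \left(-4\right)\right) \left(3 + 10\right) = \left(- \frac{1}{10} - 1\right) 13 = \left(- \frac{11}{10}\right) 13 = - \frac{143}{10}$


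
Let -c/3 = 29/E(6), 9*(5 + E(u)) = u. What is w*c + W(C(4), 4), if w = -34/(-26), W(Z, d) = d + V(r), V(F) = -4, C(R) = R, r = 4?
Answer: 4437/169 ≈ 26.254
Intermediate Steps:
E(u) = -5 + u/9
W(Z, d) = -4 + d (W(Z, d) = d - 4 = -4 + d)
w = 17/13 (w = -34*(-1/26) = 17/13 ≈ 1.3077)
c = 261/13 (c = -87/(-5 + (⅑)*6) = -87/(-5 + ⅔) = -87/(-13/3) = -87*(-3)/13 = -3*(-87/13) = 261/13 ≈ 20.077)
w*c + W(C(4), 4) = (17/13)*(261/13) + (-4 + 4) = 4437/169 + 0 = 4437/169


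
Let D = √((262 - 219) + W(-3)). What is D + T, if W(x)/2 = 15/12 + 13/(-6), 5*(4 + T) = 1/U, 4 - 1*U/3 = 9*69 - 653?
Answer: -2159/540 + √1482/6 ≈ 2.4180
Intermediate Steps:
U = 108 (U = 12 - 3*(9*69 - 653) = 12 - 3*(621 - 653) = 12 - 3*(-32) = 12 + 96 = 108)
T = -2159/540 (T = -4 + (⅕)/108 = -4 + (⅕)*(1/108) = -4 + 1/540 = -2159/540 ≈ -3.9981)
W(x) = -11/6 (W(x) = 2*(15/12 + 13/(-6)) = 2*(15*(1/12) + 13*(-⅙)) = 2*(5/4 - 13/6) = 2*(-11/12) = -11/6)
D = √1482/6 (D = √((262 - 219) - 11/6) = √(43 - 11/6) = √(247/6) = √1482/6 ≈ 6.4161)
D + T = √1482/6 - 2159/540 = -2159/540 + √1482/6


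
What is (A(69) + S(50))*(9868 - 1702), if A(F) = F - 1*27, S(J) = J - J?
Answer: 342972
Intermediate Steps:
S(J) = 0
A(F) = -27 + F (A(F) = F - 27 = -27 + F)
(A(69) + S(50))*(9868 - 1702) = ((-27 + 69) + 0)*(9868 - 1702) = (42 + 0)*8166 = 42*8166 = 342972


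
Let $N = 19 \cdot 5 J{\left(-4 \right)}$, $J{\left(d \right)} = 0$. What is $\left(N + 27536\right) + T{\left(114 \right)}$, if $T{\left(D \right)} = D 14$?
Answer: $29132$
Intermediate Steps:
$T{\left(D \right)} = 14 D$
$N = 0$ ($N = 19 \cdot 5 \cdot 0 = 95 \cdot 0 = 0$)
$\left(N + 27536\right) + T{\left(114 \right)} = \left(0 + 27536\right) + 14 \cdot 114 = 27536 + 1596 = 29132$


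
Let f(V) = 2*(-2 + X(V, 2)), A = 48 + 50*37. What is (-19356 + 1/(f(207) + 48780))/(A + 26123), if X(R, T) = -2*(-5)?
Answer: -944495375/1367312716 ≈ -0.69077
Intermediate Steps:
A = 1898 (A = 48 + 1850 = 1898)
X(R, T) = 10
f(V) = 16 (f(V) = 2*(-2 + 10) = 2*8 = 16)
(-19356 + 1/(f(207) + 48780))/(A + 26123) = (-19356 + 1/(16 + 48780))/(1898 + 26123) = (-19356 + 1/48796)/28021 = (-19356 + 1/48796)*(1/28021) = -944495375/48796*1/28021 = -944495375/1367312716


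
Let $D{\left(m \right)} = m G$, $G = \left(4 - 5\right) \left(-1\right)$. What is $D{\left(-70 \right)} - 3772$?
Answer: $-3842$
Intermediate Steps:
$G = 1$ ($G = \left(-1\right) \left(-1\right) = 1$)
$D{\left(m \right)} = m$ ($D{\left(m \right)} = m 1 = m$)
$D{\left(-70 \right)} - 3772 = -70 - 3772 = -3842$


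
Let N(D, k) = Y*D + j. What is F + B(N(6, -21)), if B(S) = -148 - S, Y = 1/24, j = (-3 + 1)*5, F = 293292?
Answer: 1172615/4 ≈ 2.9315e+5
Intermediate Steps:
j = -10 (j = -2*5 = -10)
Y = 1/24 ≈ 0.041667
N(D, k) = -10 + D/24 (N(D, k) = D/24 - 10 = -10 + D/24)
F + B(N(6, -21)) = 293292 + (-148 - (-10 + (1/24)*6)) = 293292 + (-148 - (-10 + 1/4)) = 293292 + (-148 - 1*(-39/4)) = 293292 + (-148 + 39/4) = 293292 - 553/4 = 1172615/4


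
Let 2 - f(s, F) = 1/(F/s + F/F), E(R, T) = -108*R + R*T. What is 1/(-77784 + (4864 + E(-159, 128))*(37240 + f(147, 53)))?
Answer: 50/3131825313 ≈ 1.5965e-8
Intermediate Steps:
f(s, F) = 2 - 1/(1 + F/s) (f(s, F) = 2 - 1/(F/s + F/F) = 2 - 1/(F/s + 1) = 2 - 1/(1 + F/s))
1/(-77784 + (4864 + E(-159, 128))*(37240 + f(147, 53))) = 1/(-77784 + (4864 - 159*(-108 + 128))*(37240 + (147 + 2*53)/(53 + 147))) = 1/(-77784 + (4864 - 159*20)*(37240 + (147 + 106)/200)) = 1/(-77784 + (4864 - 3180)*(37240 + (1/200)*253)) = 1/(-77784 + 1684*(37240 + 253/200)) = 1/(-77784 + 1684*(7448253/200)) = 1/(-77784 + 3135714513/50) = 1/(3131825313/50) = 50/3131825313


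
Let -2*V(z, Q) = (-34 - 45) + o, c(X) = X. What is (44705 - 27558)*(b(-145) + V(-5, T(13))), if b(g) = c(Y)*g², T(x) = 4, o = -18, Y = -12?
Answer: -8650712941/2 ≈ -4.3254e+9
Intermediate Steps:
V(z, Q) = 97/2 (V(z, Q) = -((-34 - 45) - 18)/2 = -(-79 - 18)/2 = -½*(-97) = 97/2)
b(g) = -12*g²
(44705 - 27558)*(b(-145) + V(-5, T(13))) = (44705 - 27558)*(-12*(-145)² + 97/2) = 17147*(-12*21025 + 97/2) = 17147*(-252300 + 97/2) = 17147*(-504503/2) = -8650712941/2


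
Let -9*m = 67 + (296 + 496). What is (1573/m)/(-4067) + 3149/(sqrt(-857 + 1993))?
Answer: 14157/3493553 + 3149*sqrt(71)/284 ≈ 93.433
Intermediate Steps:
m = -859/9 (m = -(67 + (296 + 496))/9 = -(67 + 792)/9 = -1/9*859 = -859/9 ≈ -95.444)
(1573/m)/(-4067) + 3149/(sqrt(-857 + 1993)) = (1573/(-859/9))/(-4067) + 3149/(sqrt(-857 + 1993)) = (1573*(-9/859))*(-1/4067) + 3149/(sqrt(1136)) = -14157/859*(-1/4067) + 3149/((4*sqrt(71))) = 14157/3493553 + 3149*(sqrt(71)/284) = 14157/3493553 + 3149*sqrt(71)/284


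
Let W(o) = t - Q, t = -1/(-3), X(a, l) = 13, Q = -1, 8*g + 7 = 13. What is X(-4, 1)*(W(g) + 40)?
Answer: 1612/3 ≈ 537.33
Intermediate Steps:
g = ¾ (g = -7/8 + (⅛)*13 = -7/8 + 13/8 = ¾ ≈ 0.75000)
t = ⅓ (t = -1*(-⅓) = ⅓ ≈ 0.33333)
W(o) = 4/3 (W(o) = ⅓ - 1*(-1) = ⅓ + 1 = 4/3)
X(-4, 1)*(W(g) + 40) = 13*(4/3 + 40) = 13*(124/3) = 1612/3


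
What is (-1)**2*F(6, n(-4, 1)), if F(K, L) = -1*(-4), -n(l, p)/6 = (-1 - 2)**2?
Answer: 4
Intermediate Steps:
n(l, p) = -54 (n(l, p) = -6*(-1 - 2)**2 = -6*(-3)**2 = -6*9 = -54)
F(K, L) = 4
(-1)**2*F(6, n(-4, 1)) = (-1)**2*4 = 1*4 = 4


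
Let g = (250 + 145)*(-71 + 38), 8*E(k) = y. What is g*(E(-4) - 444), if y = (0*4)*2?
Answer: 5787540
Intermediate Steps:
y = 0 (y = 0*2 = 0)
E(k) = 0 (E(k) = (⅛)*0 = 0)
g = -13035 (g = 395*(-33) = -13035)
g*(E(-4) - 444) = -13035*(0 - 444) = -13035*(-444) = 5787540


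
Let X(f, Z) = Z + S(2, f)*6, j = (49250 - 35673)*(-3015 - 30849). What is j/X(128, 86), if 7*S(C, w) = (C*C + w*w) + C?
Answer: -1609200348/49471 ≈ -32528.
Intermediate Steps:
S(C, w) = C/7 + C²/7 + w²/7 (S(C, w) = ((C*C + w*w) + C)/7 = ((C² + w²) + C)/7 = (C + C² + w²)/7 = C/7 + C²/7 + w²/7)
j = -459771528 (j = 13577*(-33864) = -459771528)
X(f, Z) = 36/7 + Z + 6*f²/7 (X(f, Z) = Z + ((⅐)*2 + (⅐)*2² + f²/7)*6 = Z + (2/7 + (⅐)*4 + f²/7)*6 = Z + (2/7 + 4/7 + f²/7)*6 = Z + (6/7 + f²/7)*6 = Z + (36/7 + 6*f²/7) = 36/7 + Z + 6*f²/7)
j/X(128, 86) = -459771528/(36/7 + 86 + (6/7)*128²) = -459771528/(36/7 + 86 + (6/7)*16384) = -459771528/(36/7 + 86 + 98304/7) = -459771528/98942/7 = -459771528*7/98942 = -1609200348/49471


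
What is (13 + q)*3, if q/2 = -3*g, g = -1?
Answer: 57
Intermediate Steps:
q = 6 (q = 2*(-3*(-1)) = 2*3 = 6)
(13 + q)*3 = (13 + 6)*3 = 19*3 = 57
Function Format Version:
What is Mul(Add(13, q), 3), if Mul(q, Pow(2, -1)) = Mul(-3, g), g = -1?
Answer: 57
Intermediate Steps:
q = 6 (q = Mul(2, Mul(-3, -1)) = Mul(2, 3) = 6)
Mul(Add(13, q), 3) = Mul(Add(13, 6), 3) = Mul(19, 3) = 57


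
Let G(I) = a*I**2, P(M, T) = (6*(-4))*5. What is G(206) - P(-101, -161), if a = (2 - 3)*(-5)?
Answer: 212300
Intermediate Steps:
a = 5 (a = -1*(-5) = 5)
P(M, T) = -120 (P(M, T) = -24*5 = -120)
G(I) = 5*I**2
G(206) - P(-101, -161) = 5*206**2 - 1*(-120) = 5*42436 + 120 = 212180 + 120 = 212300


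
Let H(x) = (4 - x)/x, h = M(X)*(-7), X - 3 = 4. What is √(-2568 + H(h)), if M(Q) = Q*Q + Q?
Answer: I*√503526/14 ≈ 50.685*I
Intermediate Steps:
X = 7 (X = 3 + 4 = 7)
M(Q) = Q + Q² (M(Q) = Q² + Q = Q + Q²)
h = -392 (h = (7*(1 + 7))*(-7) = (7*8)*(-7) = 56*(-7) = -392)
H(x) = (4 - x)/x
√(-2568 + H(h)) = √(-2568 + (4 - 1*(-392))/(-392)) = √(-2568 - (4 + 392)/392) = √(-2568 - 1/392*396) = √(-2568 - 99/98) = √(-251763/98) = I*√503526/14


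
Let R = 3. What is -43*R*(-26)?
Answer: 3354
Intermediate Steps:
-43*R*(-26) = -43*3*(-26) = -129*(-26) = 3354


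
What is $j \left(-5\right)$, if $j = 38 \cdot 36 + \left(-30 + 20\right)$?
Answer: $-6790$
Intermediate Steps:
$j = 1358$ ($j = 1368 - 10 = 1358$)
$j \left(-5\right) = 1358 \left(-5\right) = -6790$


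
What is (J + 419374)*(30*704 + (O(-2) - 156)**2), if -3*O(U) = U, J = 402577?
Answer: 334728037436/9 ≈ 3.7192e+10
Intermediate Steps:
O(U) = -U/3
(J + 419374)*(30*704 + (O(-2) - 156)**2) = (402577 + 419374)*(30*704 + (-1/3*(-2) - 156)**2) = 821951*(21120 + (2/3 - 156)**2) = 821951*(21120 + (-466/3)**2) = 821951*(21120 + 217156/9) = 821951*(407236/9) = 334728037436/9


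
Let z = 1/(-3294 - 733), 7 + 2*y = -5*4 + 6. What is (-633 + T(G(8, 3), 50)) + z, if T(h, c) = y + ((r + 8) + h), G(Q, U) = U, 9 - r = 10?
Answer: -5102211/8054 ≈ -633.50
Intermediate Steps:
r = -1 (r = 9 - 1*10 = 9 - 10 = -1)
y = -21/2 (y = -7/2 + (-5*4 + 6)/2 = -7/2 + (-20 + 6)/2 = -7/2 + (½)*(-14) = -7/2 - 7 = -21/2 ≈ -10.500)
z = -1/4027 (z = 1/(-4027) = -1/4027 ≈ -0.00024832)
T(h, c) = -7/2 + h (T(h, c) = -21/2 + ((-1 + 8) + h) = -21/2 + (7 + h) = -7/2 + h)
(-633 + T(G(8, 3), 50)) + z = (-633 + (-7/2 + 3)) - 1/4027 = (-633 - ½) - 1/4027 = -1267/2 - 1/4027 = -5102211/8054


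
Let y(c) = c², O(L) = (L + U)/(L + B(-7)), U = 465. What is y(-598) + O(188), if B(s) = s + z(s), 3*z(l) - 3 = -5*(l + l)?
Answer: 220286023/616 ≈ 3.5761e+5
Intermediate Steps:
z(l) = 1 - 10*l/3 (z(l) = 1 + (-5*(l + l))/3 = 1 + (-10*l)/3 = 1 - 10*l/3)
B(s) = 1 - 7*s/3 (B(s) = s + (1 - 10*s/3) = 1 - 7*s/3)
O(L) = (465 + L)/(52/3 + L) (O(L) = (L + 465)/(L + (1 - 7/3*(-7))) = (465 + L)/(L + (1 + 49/3)) = (465 + L)/(L + 52/3) = (465 + L)/(52/3 + L))
y(-598) + O(188) = (-598)² + 3*(465 + 188)/(52 + 3*188) = 357604 + 3*653/(52 + 564) = 357604 + 3*653/616 = 357604 + 3*(1/616)*653 = 357604 + 1959/616 = 220286023/616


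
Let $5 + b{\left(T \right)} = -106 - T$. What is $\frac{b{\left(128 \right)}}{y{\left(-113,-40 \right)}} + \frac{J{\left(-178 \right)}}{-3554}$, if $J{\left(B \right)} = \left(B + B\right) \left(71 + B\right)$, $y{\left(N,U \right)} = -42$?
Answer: $- \frac{375229}{74634} \approx -5.0276$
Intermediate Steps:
$J{\left(B \right)} = 2 B \left(71 + B\right)$
$b{\left(T \right)} = -111 - T$ ($b{\left(T \right)} = -5 - \left(106 + T\right) = -111 - T$)
$\frac{b{\left(128 \right)}}{y{\left(-113,-40 \right)}} + \frac{J{\left(-178 \right)}}{-3554} = \frac{-111 - 128}{-42} + \frac{2 \left(-178\right) \left(71 - 178\right)}{-3554} = \left(-111 - 128\right) \left(- \frac{1}{42}\right) + 2 \left(-178\right) \left(-107\right) \left(- \frac{1}{3554}\right) = \left(-239\right) \left(- \frac{1}{42}\right) + 38092 \left(- \frac{1}{3554}\right) = \frac{239}{42} - \frac{19046}{1777} = - \frac{375229}{74634}$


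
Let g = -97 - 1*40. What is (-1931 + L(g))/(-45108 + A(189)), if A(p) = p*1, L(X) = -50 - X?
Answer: 1844/44919 ≈ 0.041052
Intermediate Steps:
g = -137 (g = -97 - 40 = -137)
A(p) = p
(-1931 + L(g))/(-45108 + A(189)) = (-1931 + (-50 - 1*(-137)))/(-45108 + 189) = (-1931 + (-50 + 137))/(-44919) = (-1931 + 87)*(-1/44919) = -1844*(-1/44919) = 1844/44919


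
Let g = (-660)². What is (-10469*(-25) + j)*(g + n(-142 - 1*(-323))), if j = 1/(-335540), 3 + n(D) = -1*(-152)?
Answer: 38267131412732751/335540 ≈ 1.1405e+11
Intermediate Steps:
n(D) = 149 (n(D) = -3 - 1*(-152) = -3 + 152 = 149)
j = -1/335540 ≈ -2.9803e-6
g = 435600
(-10469*(-25) + j)*(g + n(-142 - 1*(-323))) = (-10469*(-25) - 1/335540)*(435600 + 149) = (261725 - 1/335540)*435749 = (87819206499/335540)*435749 = 38267131412732751/335540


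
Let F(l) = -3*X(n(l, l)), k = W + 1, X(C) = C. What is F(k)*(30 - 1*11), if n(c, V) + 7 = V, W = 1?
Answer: 285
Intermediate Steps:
n(c, V) = -7 + V
k = 2 (k = 1 + 1 = 2)
F(l) = 21 - 3*l (F(l) = -3*(-7 + l) = 21 - 3*l)
F(k)*(30 - 1*11) = (21 - 3*2)*(30 - 1*11) = (21 - 6)*(30 - 11) = 15*19 = 285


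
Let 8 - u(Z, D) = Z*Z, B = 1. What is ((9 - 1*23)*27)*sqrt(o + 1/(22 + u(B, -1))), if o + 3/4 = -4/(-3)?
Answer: -63*sqrt(18705)/29 ≈ -297.11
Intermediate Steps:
u(Z, D) = 8 - Z**2 (u(Z, D) = 8 - Z*Z = 8 - Z**2)
o = 7/12 (o = -3/4 - 4/(-3) = -3/4 - 4*(-1/3) = -3/4 + 4/3 = 7/12 ≈ 0.58333)
((9 - 1*23)*27)*sqrt(o + 1/(22 + u(B, -1))) = ((9 - 1*23)*27)*sqrt(7/12 + 1/(22 + (8 - 1*1**2))) = ((9 - 23)*27)*sqrt(7/12 + 1/(22 + (8 - 1*1))) = (-14*27)*sqrt(7/12 + 1/(22 + (8 - 1))) = -378*sqrt(7/12 + 1/(22 + 7)) = -378*sqrt(7/12 + 1/29) = -63*sqrt(18705)/29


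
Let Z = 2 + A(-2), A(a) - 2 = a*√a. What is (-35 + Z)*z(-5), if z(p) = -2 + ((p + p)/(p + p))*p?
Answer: 217 + 14*I*√2 ≈ 217.0 + 19.799*I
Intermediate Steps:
A(a) = 2 + a^(3/2) (A(a) = 2 + a*√a = 2 + a^(3/2))
Z = 4 - 2*I*√2 (Z = 2 + (2 + (-2)^(3/2)) = 2 + (2 - 2*I*√2) = 4 - 2*I*√2 ≈ 4.0 - 2.8284*I)
z(p) = -2 + p (z(p) = -2 + ((2*p)/((2*p)))*p = -2 + ((2*p)*(1/(2*p)))*p = -2 + 1*p = -2 + p)
(-35 + Z)*z(-5) = (-35 + (4 - 2*I*√2))*(-2 - 5) = (-31 - 2*I*√2)*(-7) = 217 + 14*I*√2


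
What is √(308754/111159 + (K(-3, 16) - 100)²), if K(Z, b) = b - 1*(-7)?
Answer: √904876068135/12351 ≈ 77.018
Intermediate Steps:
K(Z, b) = 7 + b (K(Z, b) = b + 7 = 7 + b)
√(308754/111159 + (K(-3, 16) - 100)²) = √(308754/111159 + ((7 + 16) - 100)²) = √(308754*(1/111159) + (23 - 100)²) = √(34306/12351 + (-77)²) = √(34306/12351 + 5929) = √(73263385/12351) = √904876068135/12351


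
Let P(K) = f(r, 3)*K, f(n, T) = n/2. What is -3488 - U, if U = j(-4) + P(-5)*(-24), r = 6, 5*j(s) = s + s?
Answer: -19232/5 ≈ -3846.4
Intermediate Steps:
j(s) = 2*s/5 (j(s) = (s + s)/5 = (2*s)/5 = 2*s/5)
f(n, T) = n/2 (f(n, T) = n*(½) = n/2)
P(K) = 3*K (P(K) = ((½)*6)*K = 3*K)
U = 1792/5 (U = (⅖)*(-4) + (3*(-5))*(-24) = -8/5 - 15*(-24) = -8/5 + 360 = 1792/5 ≈ 358.40)
-3488 - U = -3488 - 1*1792/5 = -3488 - 1792/5 = -19232/5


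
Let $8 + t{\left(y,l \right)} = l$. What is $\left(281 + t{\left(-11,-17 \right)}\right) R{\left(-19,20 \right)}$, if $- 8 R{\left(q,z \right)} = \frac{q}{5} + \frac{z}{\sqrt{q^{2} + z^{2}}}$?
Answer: $\frac{608}{5} - \frac{640 \sqrt{761}}{761} \approx 98.4$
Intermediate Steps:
$t{\left(y,l \right)} = -8 + l$
$R{\left(q,z \right)} = - \frac{q}{40} - \frac{z}{8 \sqrt{q^{2} + z^{2}}}$ ($R{\left(q,z \right)} = - \frac{\frac{q}{5} + \frac{z}{\sqrt{q^{2} + z^{2}}}}{8} = - \frac{q}{40} - \frac{z}{8 \sqrt{q^{2} + z^{2}}}$)
$\left(281 + t{\left(-11,-17 \right)}\right) R{\left(-19,20 \right)} = \left(281 - 25\right) \left(\left(- \frac{1}{40}\right) \left(-19\right) - \frac{5}{2 \sqrt{\left(-19\right)^{2} + 20^{2}}}\right) = \left(281 - 25\right) \left(\frac{19}{40} - \frac{5}{2 \sqrt{361 + 400}}\right) = 256 \left(\frac{19}{40} - \frac{5}{2 \sqrt{761}}\right) = 256 \left(\frac{19}{40} - \frac{5 \frac{\sqrt{761}}{761}}{2}\right) = 256 \left(\frac{19}{40} - \frac{5 \sqrt{761}}{1522}\right) = \frac{608}{5} - \frac{640 \sqrt{761}}{761}$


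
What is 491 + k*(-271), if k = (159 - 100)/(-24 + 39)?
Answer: -8624/15 ≈ -574.93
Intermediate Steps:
k = 59/15 ≈ 3.9333
491 + k*(-271) = 491 + (59/15)*(-271) = 491 - 15989/15 = -8624/15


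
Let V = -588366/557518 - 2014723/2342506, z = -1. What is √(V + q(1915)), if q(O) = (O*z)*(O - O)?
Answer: I*√816731473767682394663170/652994630054 ≈ 1.384*I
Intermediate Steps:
V = -1250747611355/652994630054 (V = -588366*1/557518 - 2014723*1/2342506 = -294183/278759 - 2014723/2342506 = -1250747611355/652994630054 ≈ -1.9154)
q(O) = 0 (q(O) = (O*(-1))*(O - O) = -O*0 = 0)
√(V + q(1915)) = √(-1250747611355/652994630054 + 0) = √(-1250747611355/652994630054) = I*√816731473767682394663170/652994630054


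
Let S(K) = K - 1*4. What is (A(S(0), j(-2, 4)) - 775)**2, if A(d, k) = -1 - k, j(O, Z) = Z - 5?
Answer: 600625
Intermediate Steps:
j(O, Z) = -5 + Z
S(K) = -4 + K (S(K) = K - 4 = -4 + K)
(A(S(0), j(-2, 4)) - 775)**2 = ((-1 - (-5 + 4)) - 775)**2 = ((-1 - 1*(-1)) - 775)**2 = ((-1 + 1) - 775)**2 = (0 - 775)**2 = (-775)**2 = 600625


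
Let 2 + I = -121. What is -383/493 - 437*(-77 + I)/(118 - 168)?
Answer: -862147/493 ≈ -1748.8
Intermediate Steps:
I = -123 (I = -2 - 121 = -123)
-383/493 - 437*(-77 + I)/(118 - 168) = -383/493 - 437*(-77 - 123)/(118 - 168) = -383*1/493 - 437/((-50/(-200))) = -383/493 - 437/((-50*(-1/200))) = -383/493 - 437/1/4 = -383/493 - 437*4 = -383/493 - 1748 = -862147/493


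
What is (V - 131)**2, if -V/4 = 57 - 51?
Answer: 24025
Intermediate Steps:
V = -24 (V = -4*(57 - 51) = -4*6 = -24)
(V - 131)**2 = (-24 - 131)**2 = (-155)**2 = 24025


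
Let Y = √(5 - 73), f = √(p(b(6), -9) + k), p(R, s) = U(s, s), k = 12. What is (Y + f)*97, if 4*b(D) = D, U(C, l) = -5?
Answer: 97*√7 + 194*I*√17 ≈ 256.64 + 799.88*I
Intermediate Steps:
b(D) = D/4
p(R, s) = -5
f = √7 (f = √(-5 + 12) = √7 ≈ 2.6458)
Y = 2*I*√17 (Y = √(-68) = 2*I*√17 ≈ 8.2462*I)
(Y + f)*97 = (2*I*√17 + √7)*97 = (√7 + 2*I*√17)*97 = 97*√7 + 194*I*√17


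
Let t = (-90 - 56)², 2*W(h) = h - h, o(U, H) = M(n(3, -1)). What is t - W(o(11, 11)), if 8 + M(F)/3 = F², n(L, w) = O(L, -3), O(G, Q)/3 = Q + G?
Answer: 21316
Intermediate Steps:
O(G, Q) = 3*G + 3*Q (O(G, Q) = 3*(Q + G) = 3*(G + Q) = 3*G + 3*Q)
n(L, w) = -9 + 3*L (n(L, w) = 3*L + 3*(-3) = 3*L - 9 = -9 + 3*L)
M(F) = -24 + 3*F²
o(U, H) = -24 (o(U, H) = -24 + 3*(-9 + 3*3)² = -24 + 3*(-9 + 9)² = -24 + 3*0² = -24 + 3*0 = -24 + 0 = -24)
W(h) = 0 (W(h) = (h - h)/2 = (½)*0 = 0)
t = 21316 (t = (-146)² = 21316)
t - W(o(11, 11)) = 21316 - 1*0 = 21316 + 0 = 21316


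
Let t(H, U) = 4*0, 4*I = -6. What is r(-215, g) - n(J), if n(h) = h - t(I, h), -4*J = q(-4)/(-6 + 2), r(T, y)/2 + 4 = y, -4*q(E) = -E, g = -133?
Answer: -4383/16 ≈ -273.94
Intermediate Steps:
q(E) = E/4 (q(E) = -(-1)*E/4 = E/4)
r(T, y) = -8 + 2*y
I = -3/2 (I = (1/4)*(-6) = -3/2 ≈ -1.5000)
t(H, U) = 0
J = -1/16 (J = -(1/4)*(-4)/(4*(-6 + 2)) = -(-1)/(4*(-4)) = -(-1)*(-1)/(4*4) = -1/4*1/4 = -1/16 ≈ -0.062500)
n(h) = h (n(h) = h - 1*0 = h + 0 = h)
r(-215, g) - n(J) = (-8 + 2*(-133)) - 1*(-1/16) = (-8 - 266) + 1/16 = -274 + 1/16 = -4383/16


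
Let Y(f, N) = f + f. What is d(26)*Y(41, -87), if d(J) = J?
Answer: 2132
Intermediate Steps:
Y(f, N) = 2*f
d(26)*Y(41, -87) = 26*(2*41) = 26*82 = 2132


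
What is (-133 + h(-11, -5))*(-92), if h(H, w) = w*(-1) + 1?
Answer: 11684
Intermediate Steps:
h(H, w) = 1 - w (h(H, w) = -w + 1 = 1 - w)
(-133 + h(-11, -5))*(-92) = (-133 + (1 - 1*(-5)))*(-92) = (-133 + (1 + 5))*(-92) = (-133 + 6)*(-92) = -127*(-92) = 11684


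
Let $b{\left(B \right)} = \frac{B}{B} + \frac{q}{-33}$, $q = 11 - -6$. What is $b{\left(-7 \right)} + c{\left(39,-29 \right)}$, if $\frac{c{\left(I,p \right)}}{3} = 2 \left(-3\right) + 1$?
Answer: $- \frac{479}{33} \approx -14.515$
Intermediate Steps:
$q = 17$ ($q = 11 + 6 = 17$)
$c{\left(I,p \right)} = -15$ ($c{\left(I,p \right)} = 3 \left(2 \left(-3\right) + 1\right) = 3 \left(-6 + 1\right) = 3 \left(-5\right) = -15$)
$b{\left(B \right)} = \frac{16}{33}$ ($b{\left(B \right)} = \frac{B}{B} + \frac{17}{-33} = 1 + 17 \left(- \frac{1}{33}\right) = 1 - \frac{17}{33} = \frac{16}{33}$)
$b{\left(-7 \right)} + c{\left(39,-29 \right)} = \frac{16}{33} - 15 = - \frac{479}{33}$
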